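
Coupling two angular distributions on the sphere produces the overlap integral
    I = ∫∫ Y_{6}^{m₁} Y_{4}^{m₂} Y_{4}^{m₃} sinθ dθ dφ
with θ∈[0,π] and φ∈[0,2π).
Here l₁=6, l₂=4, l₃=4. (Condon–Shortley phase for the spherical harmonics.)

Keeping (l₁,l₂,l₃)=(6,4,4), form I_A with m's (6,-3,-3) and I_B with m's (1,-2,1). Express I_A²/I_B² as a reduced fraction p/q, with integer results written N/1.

44/9

Shared (l₁,l₂,l₃)=(6,4,4): N and (l;000)² cancel in I_A²/I_B².
A: Δ = 6!·6!·2!/15! = 1/1261260; Racah Σ t=0..0: t=0:+1/518400 = 1/518400; ⇒ 3j(6 4 4; 6 -3 -3)² = 7/195, sgn -1
B: Δ = 6!·6!·2!/15! = 1/1261260; Racah Σ t=0..2: t=0:+1/172800 t=1:−1/5760 t=2:+1/3456 = 7/57600; ⇒ 3j(6 4 4; 1 -2 1)² = 21/2860, sgn -1
I_A²/I_B² = (7/195)/(21/2860) = 44/9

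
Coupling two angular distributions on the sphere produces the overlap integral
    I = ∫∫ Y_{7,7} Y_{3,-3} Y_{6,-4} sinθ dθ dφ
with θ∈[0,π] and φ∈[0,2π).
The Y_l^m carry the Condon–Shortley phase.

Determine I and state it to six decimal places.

0.105068

m-sum 0 ✓  L=16 even ✓  4≤6≤10 ✓
Π(2lᵢ+1) = 15×7×13 = 1365
triangle coeff Δ(7,3,6) = 1/2042040
Σ_t [1,3]: t=1:−1/207360 t=2:+1/57600 t=3:−1/207360 = 1/129600
(3j)²=168/12155 [(7 3 6; 0 0 0)], sign=+1
Σ_t [0,0]: t=0:+1/174182400 = 1/174182400
(3j)²=1/136 [(7 3 6; 7 -3 -4)], sign=+1
⇒ 4πI² = 441/3179
I = (+1)√(441/3179/(4π)) = 0.10506767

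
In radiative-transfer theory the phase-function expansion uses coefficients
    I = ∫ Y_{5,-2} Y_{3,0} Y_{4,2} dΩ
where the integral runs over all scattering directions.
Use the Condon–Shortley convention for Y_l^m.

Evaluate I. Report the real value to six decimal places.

0.022664

Rules hold: Σm=0, L=12 even, 2≤4≤8.
N = 11·7·9 = 693
Δ = 4!·6!·2!/13! = 1/180180
Racah Σ t=1..3: t=1:−1/576 t=2:+1/144 t=3:−1/576 = 1/288
⇒ 3j(5 3 4; 0 0 0)² = 20/1001, sgn +1
Racah Σ t=1..3: t=1:−1/8640 t=2:+1/480 t=3:−1/576 = 1/4320
⇒ 3j(5 3 4; -2 0 2)² = 1/2145, sgn +1
4πI² = N·(3j₀)²·(3jₘ)² = 12/1859
I = +1·√(0.00645508/4π) = 0.02266449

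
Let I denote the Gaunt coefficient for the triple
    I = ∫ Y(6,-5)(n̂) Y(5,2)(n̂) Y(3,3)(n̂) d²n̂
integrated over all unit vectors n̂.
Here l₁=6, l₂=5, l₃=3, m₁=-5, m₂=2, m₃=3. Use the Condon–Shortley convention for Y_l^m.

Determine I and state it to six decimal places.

0.169016

m-sum 0 ✓  L=14 even ✓  1≤3≤11 ✓
Π(2lᵢ+1) = 13×11×7 = 1001
triangle coeff Δ(6,5,3) = 1/675675
Σ_t [3,5]: t=3:−1/8640 t=4:+1/2304 t=5:−1/8640 = 7/34560
(3j)²=7/429 [(6 5 3; 0 0 0)], sign=-1
Σ_t [7,7]: t=7:−1/241920 = -1/241920
(3j)²=2/91 [(6 5 3; -5 2 3)], sign=-1
⇒ 4πI² = 14/39
I = (+1)√(14/39/(4π)) = 0.16901560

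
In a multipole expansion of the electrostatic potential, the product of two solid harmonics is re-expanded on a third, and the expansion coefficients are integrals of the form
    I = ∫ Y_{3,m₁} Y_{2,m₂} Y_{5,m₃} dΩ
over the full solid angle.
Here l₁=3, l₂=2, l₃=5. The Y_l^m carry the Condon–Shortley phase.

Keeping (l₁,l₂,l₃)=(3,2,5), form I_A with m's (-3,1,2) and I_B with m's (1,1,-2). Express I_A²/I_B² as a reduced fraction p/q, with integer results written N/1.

Same 3,2,5: normalisation and zero-m 3j drop out of the ratio.
A: Δ: 0! 6! 4! / 11! → 1/2310; sum: t=0:+1/4320 = 1/4320; 3j²(3 2 5; -3 1 2) = Δ·Π!·Σ² = 1/330  (sign -1)
B: Δ: 0! 6! 4! / 11! → 1/2310; sum: t=0:+1/288 = 1/288; 3j²(3 2 5; 1 1 -2) = Δ·Π!·Σ² = 1/22  (sign -1)
I_A²/I_B² = (1/330)/(1/22) = 1/15

1/15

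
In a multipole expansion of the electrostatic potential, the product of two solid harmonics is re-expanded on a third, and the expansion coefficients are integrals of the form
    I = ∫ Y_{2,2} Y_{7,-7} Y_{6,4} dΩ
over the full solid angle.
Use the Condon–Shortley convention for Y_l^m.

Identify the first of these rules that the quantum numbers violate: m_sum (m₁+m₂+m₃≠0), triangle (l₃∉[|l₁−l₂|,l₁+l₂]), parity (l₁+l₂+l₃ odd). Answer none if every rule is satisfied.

m_sum

azimuthal sum: 2 − 7 + 4 = -1  ✗
5 ≤ 6 ≤ 9 (triangle on l)
L = 2 + 7 + 6 = 15 (odd)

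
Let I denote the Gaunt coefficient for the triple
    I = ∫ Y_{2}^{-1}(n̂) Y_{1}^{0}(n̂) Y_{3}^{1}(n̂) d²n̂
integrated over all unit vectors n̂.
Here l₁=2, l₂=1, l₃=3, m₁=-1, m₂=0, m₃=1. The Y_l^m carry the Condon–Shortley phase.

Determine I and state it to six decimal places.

Checks pass: Σm=0; 6 even; l₃=3∈[1,3].
(2·2+1)(2·1+1)(2·3+1) = 105
Δ: 0! 4! 2! / 7! → 1/105
sum: t=0:+1/4 = 1/4
3j²(2 1 3; 0 0 0) = Δ·Π!·Σ² = 3/35  (sign -1)
sum: t=0:+1/6 = 1/6
3j²(2 1 3; -1 0 1) = Δ·Π!·Σ² = 8/105  (sign +1)
combine: 4πI² = 105·3/35·8/105 = 24/35
take √, sign -1: I = -0.23359668

-0.233597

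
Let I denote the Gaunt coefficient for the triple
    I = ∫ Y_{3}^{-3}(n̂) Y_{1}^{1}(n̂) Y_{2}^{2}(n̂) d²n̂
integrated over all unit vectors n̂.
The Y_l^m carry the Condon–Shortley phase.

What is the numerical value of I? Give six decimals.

m-sum 0 ✓  L=6 even ✓  2≤2≤4 ✓
Π(2lᵢ+1) = 7×3×5 = 105
triangle coeff Δ(3,1,2) = 1/105
Σ_t [1,1]: t=1:−1/4 = -1/4
(3j)²=3/35 [(3 1 2; 0 0 0)], sign=-1
Σ_t [2,2]: t=2:+1/48 = 1/48
(3j)²=1/7 [(3 1 2; -3 1 2)], sign=+1
⇒ 4πI² = 9/7
I = (-1)√(9/7/(4π)) = -0.31986543

-0.319865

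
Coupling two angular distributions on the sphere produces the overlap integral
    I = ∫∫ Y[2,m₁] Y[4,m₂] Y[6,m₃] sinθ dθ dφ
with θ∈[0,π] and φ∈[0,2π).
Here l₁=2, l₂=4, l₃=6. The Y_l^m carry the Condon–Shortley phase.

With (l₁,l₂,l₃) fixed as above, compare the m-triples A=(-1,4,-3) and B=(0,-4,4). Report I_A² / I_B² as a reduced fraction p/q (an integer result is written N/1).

1/5

Same 2,4,6: normalisation and zero-m 3j drop out of the ratio.
A: Δ: 0! 4! 8! / 13! → 1/6435; sum: t=0:+1/241920 = 1/241920; 3j²(2 4 6; -1 4 -3) = Δ·Π!·Σ² = 1/715  (sign -1)
B: Δ: 0! 4! 8! / 13! → 1/6435; sum: t=0:+1/161280 = 1/161280; 3j²(2 4 6; 0 -4 4) = Δ·Π!·Σ² = 1/143  (sign +1)
I_A²/I_B² = (1/715)/(1/143) = 1/5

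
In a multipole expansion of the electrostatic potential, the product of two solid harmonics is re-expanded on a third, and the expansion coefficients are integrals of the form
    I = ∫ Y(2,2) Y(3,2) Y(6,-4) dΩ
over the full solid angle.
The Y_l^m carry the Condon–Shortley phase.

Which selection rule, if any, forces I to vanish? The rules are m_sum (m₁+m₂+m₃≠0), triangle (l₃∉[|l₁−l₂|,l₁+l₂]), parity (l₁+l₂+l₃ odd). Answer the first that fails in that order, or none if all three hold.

m₁+m₂+m₃ = 2 + 2 − 4 = 0  ✓
triangle: |2−3|=1 ≤ l₃=6 ≤ 2+3=5  ✗
parity: l₁+l₂+l₃ = 11 is odd

triangle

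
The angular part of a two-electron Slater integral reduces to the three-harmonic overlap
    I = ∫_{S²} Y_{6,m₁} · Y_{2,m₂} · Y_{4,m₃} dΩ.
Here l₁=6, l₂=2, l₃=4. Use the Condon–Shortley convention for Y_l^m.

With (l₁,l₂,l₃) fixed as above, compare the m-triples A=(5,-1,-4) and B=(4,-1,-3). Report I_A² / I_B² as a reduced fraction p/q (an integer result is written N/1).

11/16

Shared (l₁,l₂,l₃)=(6,2,4): N and (l;000)² cancel in I_A²/I_B².
A: Δ = 4!·8!·0!/13! = 1/6435; Racah Σ t=1..1: t=1:−1/241920 = -1/241920; ⇒ 3j(6 2 4; 5 -1 -4)² = 1/39, sgn -1
B: Δ = 4!·8!·0!/13! = 1/6435; Racah Σ t=1..1: t=1:−1/30240 = -1/30240; ⇒ 3j(6 2 4; 4 -1 -3)² = 16/429, sgn +1
I_A²/I_B² = (1/39)/(16/429) = 11/16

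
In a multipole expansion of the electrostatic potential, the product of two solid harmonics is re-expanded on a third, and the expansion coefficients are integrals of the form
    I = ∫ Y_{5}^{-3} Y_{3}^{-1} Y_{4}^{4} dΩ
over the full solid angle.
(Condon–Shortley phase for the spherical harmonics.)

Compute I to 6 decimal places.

0.169606

Checks pass: Σm=0; 12 even; l₃=4∈[2,8].
(2·5+1)(2·3+1)(2·4+1) = 693
Δ: 4! 6! 2! / 13! → 1/180180
sum: t=1:−1/576 t=2:+1/144 t=3:−1/576 = 1/288
3j²(5 3 4; 0 0 0) = Δ·Π!·Σ² = 20/1001  (sign +1)
sum: t=2:+1/5760 = 1/5760
3j²(5 3 4; -3 -1 4) = Δ·Π!·Σ² = 56/2145  (sign +1)
combine: 4πI² = 693·20/1001·56/2145 = 672/1859
take √, sign +1: I = 0.16960553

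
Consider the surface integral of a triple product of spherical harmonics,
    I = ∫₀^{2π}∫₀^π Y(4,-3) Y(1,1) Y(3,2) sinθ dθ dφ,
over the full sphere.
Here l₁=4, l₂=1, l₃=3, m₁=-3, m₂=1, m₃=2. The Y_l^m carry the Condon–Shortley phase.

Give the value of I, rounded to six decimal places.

Rules hold: Σm=0, L=8 even, 3≤3≤5.
N = 9·3·7 = 189
Δ = 2!·6!·0!/9! = 1/252
Racah Σ t=1..1: t=1:−1/36 = -1/36
⇒ 3j(4 1 3; 0 0 0)² = 4/63, sgn +1
Racah Σ t=2..2: t=2:+1/240 = 1/240
⇒ 3j(4 1 3; -3 1 2)² = 1/12, sgn -1
4πI² = N·(3j₀)²·(3jₘ)² = 1/1
I = -1·√(1/4π) = -0.28209479

-0.282095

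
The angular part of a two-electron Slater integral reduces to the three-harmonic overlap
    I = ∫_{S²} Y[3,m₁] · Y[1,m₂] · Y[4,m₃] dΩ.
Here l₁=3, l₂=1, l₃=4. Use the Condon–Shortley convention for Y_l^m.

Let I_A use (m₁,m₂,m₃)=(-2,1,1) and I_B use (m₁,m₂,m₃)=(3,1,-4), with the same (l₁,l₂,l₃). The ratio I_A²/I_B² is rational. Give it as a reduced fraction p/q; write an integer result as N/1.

Same 3,1,4: normalisation and zero-m 3j drop out of the ratio.
A: Δ: 0! 6! 2! / 9! → 1/252; sum: t=0:+1/240 = 1/240; 3j²(3 1 4; -2 1 1) = Δ·Π!·Σ² = 1/84  (sign -1)
B: Δ: 0! 6! 2! / 9! → 1/252; sum: t=0:+1/1440 = 1/1440; 3j²(3 1 4; 3 1 -4) = Δ·Π!·Σ² = 1/9  (sign +1)
I_A²/I_B² = (1/84)/(1/9) = 3/28

3/28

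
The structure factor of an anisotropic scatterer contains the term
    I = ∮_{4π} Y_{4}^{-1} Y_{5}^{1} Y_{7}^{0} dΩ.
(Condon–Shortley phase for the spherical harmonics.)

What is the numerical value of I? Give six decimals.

m-sum 0 ✓  L=16 even ✓  1≤7≤9 ✓
Π(2lᵢ+1) = 9×11×15 = 1485
triangle coeff Δ(4,5,7) = 1/6126120
Σ_t [0,2]: t=0:+1/69120 t=1:−1/20736 t=2:+1/69120 = -1/51840
(3j)²=280/21879 [(4 5 7; 0 0 0)], sign=+1
Σ_t [0,2]: t=0:+1/345600 t=1:−1/34560 t=2:+1/41472 = -1/518400
(3j)²=7/36465 [(4 5 7; -1 1 0)], sign=+1
⇒ 4πI² = 1960/537251
I = (+1)√(1960/537251/(4π)) = 0.01703862

0.017039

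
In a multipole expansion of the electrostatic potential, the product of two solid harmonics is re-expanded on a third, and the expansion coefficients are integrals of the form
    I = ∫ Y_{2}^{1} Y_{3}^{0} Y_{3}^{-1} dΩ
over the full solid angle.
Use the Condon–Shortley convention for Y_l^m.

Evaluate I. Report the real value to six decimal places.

-0.059471

Rules hold: Σm=0, L=8 even, 1≤3≤5.
N = 5·7·7 = 245
Δ = 2!·2!·4!/9! = 1/3780
Racah Σ t=0..2: t=0:+1/24 t=1:−1/4 t=2:+1/24 = -1/6
⇒ 3j(2 3 3; 0 0 0)² = 4/105, sgn +1
Racah Σ t=0..1: t=0:+1/12 t=1:−1/8 = -1/24
⇒ 3j(2 3 3; 1 0 -1)² = 1/210, sgn -1
4πI² = N·(3j₀)²·(3jₘ)² = 2/45
I = -1·√(0.0444444/4π) = -0.05947080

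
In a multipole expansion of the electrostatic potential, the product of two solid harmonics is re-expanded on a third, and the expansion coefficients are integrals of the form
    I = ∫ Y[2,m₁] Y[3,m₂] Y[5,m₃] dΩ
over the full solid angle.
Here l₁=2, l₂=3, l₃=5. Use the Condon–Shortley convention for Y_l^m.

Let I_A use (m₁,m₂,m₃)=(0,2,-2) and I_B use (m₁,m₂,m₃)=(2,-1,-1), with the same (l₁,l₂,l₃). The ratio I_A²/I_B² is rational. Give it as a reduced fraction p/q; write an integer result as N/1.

21/5

Shared (l₁,l₂,l₃)=(2,3,5): N and (l;000)² cancel in I_A²/I_B².
A: Δ = 0!·4!·6!/11! = 1/2310; Racah Σ t=0..0: t=0:+1/480 = 1/480; ⇒ 3j(2 3 5; 0 2 -2)² = 3/110, sgn -1
B: Δ = 0!·4!·6!/11! = 1/2310; Racah Σ t=0..0: t=0:+1/1152 = 1/1152; ⇒ 3j(2 3 5; 2 -1 -1)² = 1/154, sgn +1
I_A²/I_B² = (3/110)/(1/154) = 21/5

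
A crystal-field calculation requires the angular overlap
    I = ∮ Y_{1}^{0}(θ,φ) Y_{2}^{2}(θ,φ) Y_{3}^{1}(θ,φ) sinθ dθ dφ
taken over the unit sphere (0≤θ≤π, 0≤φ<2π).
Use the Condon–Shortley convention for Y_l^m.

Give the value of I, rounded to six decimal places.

Σmᵢ = 3 ≠ 0, so the φ-integral vanishes; I = 0

0.000000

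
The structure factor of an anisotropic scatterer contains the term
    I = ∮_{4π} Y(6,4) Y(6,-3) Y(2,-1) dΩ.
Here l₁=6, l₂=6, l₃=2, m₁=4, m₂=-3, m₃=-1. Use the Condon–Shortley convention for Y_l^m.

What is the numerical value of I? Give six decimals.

0.179515

Rules hold: Σm=0, L=14 even, 0≤2≤12.
N = 13·13·5 = 845
Δ = 10!·2!·2!/15! = 1/90090
Racah Σ t=4..6: t=4:+1/69120 t=5:−1/14400 t=6:+1/69120 = -7/172800
⇒ 3j(6 6 2; 0 0 0)² = 14/715, sgn -1
Racah Σ t=1..2: t=1:−1/725760 t=2:+1/161280 = 1/207360
⇒ 3j(6 6 2; 4 -3 -1)² = 7/286, sgn -1
4πI² = N·(3j₀)²·(3jₘ)² = 49/121
I = +1·√(0.404959/4π) = 0.17951487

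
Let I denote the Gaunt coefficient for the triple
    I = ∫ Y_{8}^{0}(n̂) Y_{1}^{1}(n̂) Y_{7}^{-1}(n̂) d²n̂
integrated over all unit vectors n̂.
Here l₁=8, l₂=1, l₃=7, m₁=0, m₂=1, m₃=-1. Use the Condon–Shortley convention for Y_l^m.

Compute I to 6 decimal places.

Checks pass: Σm=0; 16 even; l₃=7∈[7,9].
(2·8+1)(2·1+1)(2·7+1) = 765
Δ: 2! 14! 0! / 17! → 1/2040
sum: t=1:−1/25401600 = -1/25401600
3j²(8 1 7; 0 0 0) = Δ·Π!·Σ² = 8/255  (sign +1)
sum: t=2:+1/58060800 = 1/58060800
3j²(8 1 7; 0 1 -1) = Δ·Π!·Σ² = 7/510  (sign +1)
combine: 4πI² = 765·8/255·7/510 = 28/85
take √, sign +1: I = 0.16190663

0.161907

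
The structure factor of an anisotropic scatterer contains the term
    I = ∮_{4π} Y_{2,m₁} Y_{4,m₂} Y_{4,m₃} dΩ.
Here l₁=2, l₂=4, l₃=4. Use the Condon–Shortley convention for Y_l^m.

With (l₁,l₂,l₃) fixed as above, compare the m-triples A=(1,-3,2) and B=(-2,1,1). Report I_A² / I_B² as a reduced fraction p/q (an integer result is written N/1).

7/8

Shared (l₁,l₂,l₃)=(2,4,4): N and (l;000)² cancel in I_A²/I_B².
A: Δ = 2!·2!·6!/11! = 1/13860; Racah Σ t=0..1: t=0:+1/240 t=1:−1/1440 = 1/288; ⇒ 3j(2 4 4; 1 -3 2)² = 5/132, sgn +1
B: Δ = 2!·2!·6!/11! = 1/13860; Racah Σ t=2..2: t=2:+1/144 = 1/144; ⇒ 3j(2 4 4; -2 1 1)² = 10/231, sgn -1
I_A²/I_B² = (5/132)/(10/231) = 7/8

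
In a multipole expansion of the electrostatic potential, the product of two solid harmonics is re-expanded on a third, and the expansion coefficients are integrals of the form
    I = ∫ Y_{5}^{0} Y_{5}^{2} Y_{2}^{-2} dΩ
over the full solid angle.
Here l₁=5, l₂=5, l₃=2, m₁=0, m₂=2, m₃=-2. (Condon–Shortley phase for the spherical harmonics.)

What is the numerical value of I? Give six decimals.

-0.191372

m-sum 0 ✓  L=12 even ✓  0≤2≤10 ✓
Π(2lᵢ+1) = 11×11×5 = 605
triangle coeff Δ(5,5,2) = 1/38610
Σ_t [3,5]: t=3:−1/2880 t=4:+1/576 t=5:−1/2880 = 1/960
(3j)²=10/429 [(5 5 2; 0 0 0)], sign=+1
Σ_t [5,5]: t=5:−1/2880 = -1/2880
(3j)²=14/429 [(5 5 2; 0 2 -2)], sign=-1
⇒ 4πI² = 700/1521
I = (-1)√(700/1521/(4π)) = -0.19137248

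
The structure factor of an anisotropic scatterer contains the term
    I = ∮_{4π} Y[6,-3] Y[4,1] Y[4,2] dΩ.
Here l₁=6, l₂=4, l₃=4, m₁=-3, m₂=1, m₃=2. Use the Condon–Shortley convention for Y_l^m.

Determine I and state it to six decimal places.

-0.103072

Rules hold: Σm=0, L=14 even, 2≤4≤10.
N = 13·9·9 = 1053
Δ = 6!·6!·2!/15! = 1/1261260
Racah Σ t=2..4: t=2:+1/4608 t=3:−1/1296 t=4:+1/4608 = -7/20736
⇒ 3j(6 4 4; 0 0 0)² = 20/1287, sgn -1
Racah Σ t=3..5: t=3:−1/51840 t=4:+1/5760 t=5:−1/11520 = 7/103680
⇒ 3j(6 4 4; -3 1 2)² = 7/858, sgn +1
4πI² = N·(3j₀)²·(3jₘ)² = 210/1573
I = -1·√(0.133503/4π) = -0.10307192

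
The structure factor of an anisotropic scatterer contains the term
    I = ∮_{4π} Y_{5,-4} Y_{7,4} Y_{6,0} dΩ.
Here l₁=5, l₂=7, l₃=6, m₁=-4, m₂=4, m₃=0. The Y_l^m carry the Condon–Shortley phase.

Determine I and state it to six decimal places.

m-sum 0 ✓  L=18 even ✓  2≤6≤12 ✓
Π(2lᵢ+1) = 11×15×13 = 2145
triangle coeff Δ(5,7,6) = 1/174594420
Σ_t [1,5]: t=1:−1/4147200 t=2:+1/207360 t=3:−1/82944 t=4:+1/207360 t=5:−1/4147200 = -1/345600
(3j)²=420/46189 [(5 7 6; 0 0 0)], sign=-1
Σ_t [5,6]: t=5:−1/4147200 t=6:+1/3110400 = 1/12441600
(3j)²=7/4199 [(5 7 6; -4 4 0)], sign=+1
⇒ 4πI² = 44100/1356277
I = (-1)√(44100/1356277/(4π)) = -0.05086747

-0.050867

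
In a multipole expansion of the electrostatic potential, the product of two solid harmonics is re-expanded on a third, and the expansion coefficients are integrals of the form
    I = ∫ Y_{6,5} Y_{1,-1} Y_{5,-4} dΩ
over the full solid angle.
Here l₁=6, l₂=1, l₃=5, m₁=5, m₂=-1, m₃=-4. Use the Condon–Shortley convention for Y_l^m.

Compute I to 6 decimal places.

-0.303018

m-sum 0 ✓  L=12 even ✓  5≤5≤7 ✓
Π(2lᵢ+1) = 13×3×11 = 429
triangle coeff Δ(6,1,5) = 1/858
Σ_t [1,1]: t=1:−1/14400 = -1/14400
(3j)²=6/143 [(6 1 5; 0 0 0)], sign=+1
Σ_t [0,0]: t=0:+1/725760 = 1/725760
(3j)²=5/78 [(6 1 5; 5 -1 -4)], sign=-1
⇒ 4πI² = 15/13
I = (-1)√(15/13/(4π)) = -0.30301841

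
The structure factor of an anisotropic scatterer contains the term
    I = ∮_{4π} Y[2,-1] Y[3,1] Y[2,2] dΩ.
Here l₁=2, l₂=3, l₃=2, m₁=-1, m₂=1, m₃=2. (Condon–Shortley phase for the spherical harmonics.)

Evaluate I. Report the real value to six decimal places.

m-sum = -1 + 1 + 2 = 2 ≠ 0 ⇒ I = 0

0.000000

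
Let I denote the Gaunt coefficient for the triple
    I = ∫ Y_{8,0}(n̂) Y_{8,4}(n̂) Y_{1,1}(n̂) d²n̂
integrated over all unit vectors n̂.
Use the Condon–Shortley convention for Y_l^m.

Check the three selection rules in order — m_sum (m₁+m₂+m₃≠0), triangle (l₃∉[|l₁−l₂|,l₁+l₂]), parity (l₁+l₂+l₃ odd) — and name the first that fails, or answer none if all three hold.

azimuthal sum: 0 + 4 + 1 = 5  ✗
0 ≤ 1 ≤ 16 (triangle on l)
L = 8 + 8 + 1 = 17 (odd)

m_sum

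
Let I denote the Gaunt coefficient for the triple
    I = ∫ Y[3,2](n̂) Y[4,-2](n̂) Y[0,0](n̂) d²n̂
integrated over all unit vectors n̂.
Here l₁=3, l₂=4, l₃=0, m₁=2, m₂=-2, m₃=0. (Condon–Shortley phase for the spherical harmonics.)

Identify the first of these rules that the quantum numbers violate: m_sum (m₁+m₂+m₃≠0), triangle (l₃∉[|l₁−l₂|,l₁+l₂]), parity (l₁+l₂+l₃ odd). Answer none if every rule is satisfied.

Σmᵢ = 0  ✓
l₃∈[|l₁−l₂|,l₁+l₂]=[1,7], have l₃=0  ✗
Σlᵢ = 7 ⇒ odd

triangle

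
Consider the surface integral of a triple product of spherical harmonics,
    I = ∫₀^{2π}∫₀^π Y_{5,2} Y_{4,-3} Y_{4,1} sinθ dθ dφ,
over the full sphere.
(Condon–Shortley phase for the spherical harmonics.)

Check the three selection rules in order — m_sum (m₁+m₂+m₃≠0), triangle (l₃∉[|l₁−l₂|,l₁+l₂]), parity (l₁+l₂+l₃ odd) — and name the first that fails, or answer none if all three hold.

parity

Σmᵢ = 0  ✓
l₃∈[|l₁−l₂|,l₁+l₂]=[1,9], have l₃=4  ✓
Σlᵢ = 13 ⇒ odd  ✗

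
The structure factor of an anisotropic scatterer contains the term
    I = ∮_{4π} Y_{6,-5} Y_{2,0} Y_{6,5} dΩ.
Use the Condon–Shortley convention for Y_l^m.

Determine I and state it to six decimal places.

0.126157

Checks pass: Σm=0; 14 even; l₃=6∈[4,8].
(2·6+1)(2·2+1)(2·6+1) = 845
Δ: 2! 10! 2! / 15! → 1/90090
sum: t=0:+1/69120 t=1:−1/14400 t=2:+1/69120 = -7/172800
3j²(6 2 6; 0 0 0) = Δ·Π!·Σ² = 14/715  (sign -1)
sum: t=1:−1/3628800 t=2:+1/1451520 = 1/2419200
3j²(6 2 6; -5 0 5) = Δ·Π!·Σ² = 11/910  (sign -1)
combine: 4πI² = 845·14/715·11/910 = 1/5
take √, sign +1: I = 0.12615663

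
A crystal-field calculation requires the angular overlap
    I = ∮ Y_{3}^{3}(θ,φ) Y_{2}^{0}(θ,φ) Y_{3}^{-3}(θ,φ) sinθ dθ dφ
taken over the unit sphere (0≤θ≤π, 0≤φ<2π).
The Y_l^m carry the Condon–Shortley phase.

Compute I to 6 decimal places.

m-sum 0 ✓  L=8 even ✓  1≤3≤5 ✓
Π(2lᵢ+1) = 7×5×7 = 245
triangle coeff Δ(3,2,3) = 1/3780
Σ_t [0,2]: t=0:+1/24 t=1:−1/4 t=2:+1/24 = -1/6
(3j)²=4/105 [(3 2 3; 0 0 0)], sign=+1
Σ_t [0,0]: t=0:+1/96 = 1/96
(3j)²=5/84 [(3 2 3; 3 0 -3)], sign=+1
⇒ 4πI² = 5/9
I = (+1)√(5/9/(4π)) = 0.21026104

0.210261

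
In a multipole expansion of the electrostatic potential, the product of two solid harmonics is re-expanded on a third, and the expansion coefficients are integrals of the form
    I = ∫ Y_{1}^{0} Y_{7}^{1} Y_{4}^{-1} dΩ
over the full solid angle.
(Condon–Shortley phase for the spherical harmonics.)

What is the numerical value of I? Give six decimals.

|1−7|≤4≤1+7 violated ⇒ I = 0

0.000000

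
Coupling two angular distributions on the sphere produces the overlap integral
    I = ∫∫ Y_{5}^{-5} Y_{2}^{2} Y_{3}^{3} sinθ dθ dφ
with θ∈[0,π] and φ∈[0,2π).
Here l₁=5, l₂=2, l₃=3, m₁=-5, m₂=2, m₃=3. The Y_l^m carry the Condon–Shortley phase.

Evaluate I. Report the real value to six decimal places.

Rules hold: Σm=0, L=10 even, 3≤3≤7.
N = 11·5·7 = 385
Δ = 4!·6!·0!/11! = 1/2310
Racah Σ t=2..2: t=2:+1/144 = 1/144
⇒ 3j(5 2 3; 0 0 0)² = 10/231, sgn -1
Racah Σ t=4..4: t=4:+1/17280 = 1/17280
⇒ 3j(5 2 3; -5 2 3)² = 1/11, sgn +1
4πI² = N·(3j₀)²·(3jₘ)² = 50/33
I = -1·√(1.51515/4π) = -0.34723469

-0.347235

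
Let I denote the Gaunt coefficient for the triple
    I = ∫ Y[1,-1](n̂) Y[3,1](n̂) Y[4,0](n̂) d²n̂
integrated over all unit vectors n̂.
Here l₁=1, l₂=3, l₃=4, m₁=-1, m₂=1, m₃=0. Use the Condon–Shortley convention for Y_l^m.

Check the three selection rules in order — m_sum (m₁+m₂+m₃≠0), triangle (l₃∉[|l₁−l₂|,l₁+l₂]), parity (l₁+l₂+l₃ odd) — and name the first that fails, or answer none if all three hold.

Σmᵢ = 0  ✓
l₃∈[|l₁−l₂|,l₁+l₂]=[2,4], have l₃=4  ✓
Σlᵢ = 8 ⇒ even  ✓

none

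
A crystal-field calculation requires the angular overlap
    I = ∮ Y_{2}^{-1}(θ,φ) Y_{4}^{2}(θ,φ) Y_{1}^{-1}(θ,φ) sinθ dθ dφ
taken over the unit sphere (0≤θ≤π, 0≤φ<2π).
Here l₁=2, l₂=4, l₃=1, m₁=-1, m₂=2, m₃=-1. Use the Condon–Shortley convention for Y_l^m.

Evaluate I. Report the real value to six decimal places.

0.000000

l₃=1 ∉ [2,6] — triangle fails ⇒ I = 0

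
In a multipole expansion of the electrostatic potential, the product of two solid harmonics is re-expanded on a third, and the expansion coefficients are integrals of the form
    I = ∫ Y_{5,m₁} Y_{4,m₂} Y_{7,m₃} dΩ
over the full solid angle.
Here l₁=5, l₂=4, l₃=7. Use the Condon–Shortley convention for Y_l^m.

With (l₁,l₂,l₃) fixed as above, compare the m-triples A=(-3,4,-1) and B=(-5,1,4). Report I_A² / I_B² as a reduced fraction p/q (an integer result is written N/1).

10976/37125

Shared (l₁,l₂,l₃)=(5,4,7): N and (l;000)² cancel in I_A²/I_B².
A: Δ = 2!·8!·6!/17! = 1/6126120; Racah Σ t=2..2: t=2:+1/2073600 = 1/2073600; ⇒ 3j(5 4 7; -3 4 -1)² = 392/109395, sgn +1
B: Δ = 2!·8!·6!/17! = 1/6126120; Racah Σ t=2..2: t=2:+1/2903040 = 1/2903040; ⇒ 3j(5 4 7; -5 1 4)² = 75/6188, sgn -1
I_A²/I_B² = (392/109395)/(75/6188) = 10976/37125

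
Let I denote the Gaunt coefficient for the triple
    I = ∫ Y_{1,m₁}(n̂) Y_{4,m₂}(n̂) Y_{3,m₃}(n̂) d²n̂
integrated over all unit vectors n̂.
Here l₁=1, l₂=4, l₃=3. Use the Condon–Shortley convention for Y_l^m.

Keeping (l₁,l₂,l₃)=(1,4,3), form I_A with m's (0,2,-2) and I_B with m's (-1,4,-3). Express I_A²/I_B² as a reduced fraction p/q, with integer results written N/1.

3/7

l's match ⇒ only the (l;m) 3-j factors differ between A and B.
A: triangle coeff Δ(1,4,3) = 1/252; Σ_t [1,1]: t=1:−1/120 = -1/120; (3j)²=1/21 [(1 4 3; 0 2 -2)], sign=+1
B: triangle coeff Δ(1,4,3) = 1/252; Σ_t [2,2]: t=2:+1/1440 = 1/1440; (3j)²=1/9 [(1 4 3; -1 4 -3)], sign=+1
I_A²/I_B² = (1/21)/(1/9) = 3/7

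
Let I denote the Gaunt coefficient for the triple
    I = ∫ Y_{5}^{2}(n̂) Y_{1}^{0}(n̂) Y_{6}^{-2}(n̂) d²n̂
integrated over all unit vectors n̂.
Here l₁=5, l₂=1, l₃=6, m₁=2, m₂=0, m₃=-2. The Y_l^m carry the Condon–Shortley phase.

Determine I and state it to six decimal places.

m-sum 0 ✓  L=12 even ✓  4≤6≤6 ✓
Π(2lᵢ+1) = 11×3×13 = 429
triangle coeff Δ(5,1,6) = 1/858
Σ_t [0,0]: t=0:+1/14400 = 1/14400
(3j)²=6/143 [(5 1 6; 0 0 0)], sign=+1
Σ_t [0,0]: t=0:+1/30240 = 1/30240
(3j)²=16/429 [(5 1 6; 2 0 -2)], sign=+1
⇒ 4πI² = 96/143
I = (+1)√(96/143/(4π)) = 0.23113338

0.231133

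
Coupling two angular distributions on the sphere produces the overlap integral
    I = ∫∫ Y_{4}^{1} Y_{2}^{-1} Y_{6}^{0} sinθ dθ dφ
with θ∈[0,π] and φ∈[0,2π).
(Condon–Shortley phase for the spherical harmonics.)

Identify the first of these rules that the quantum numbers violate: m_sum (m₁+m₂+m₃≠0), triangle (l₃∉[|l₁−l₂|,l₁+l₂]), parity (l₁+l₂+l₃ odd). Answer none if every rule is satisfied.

azimuthal sum: 1 − 1 + 0 = 0  ✓
2 ≤ 6 ≤ 6 (triangle on l)  ✓
L = 4 + 2 + 6 = 12 (even)  ✓

none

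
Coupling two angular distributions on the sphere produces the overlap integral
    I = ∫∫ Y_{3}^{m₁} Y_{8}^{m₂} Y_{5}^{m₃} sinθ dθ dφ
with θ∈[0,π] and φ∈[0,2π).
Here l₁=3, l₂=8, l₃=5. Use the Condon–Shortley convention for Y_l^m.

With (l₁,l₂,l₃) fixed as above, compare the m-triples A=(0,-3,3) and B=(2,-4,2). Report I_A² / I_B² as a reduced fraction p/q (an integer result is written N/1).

25/48

Shared (l₁,l₂,l₃)=(3,8,5): N and (l;000)² cancel in I_A²/I_B².
A: Δ = 6!·0!·10!/17! = 1/136136; Racah Σ t=3..3: t=3:−1/2903040 = -1/2903040; ⇒ 3j(3 8 5; 0 -3 3)² = 75/6188, sgn -1
B: Δ = 6!·0!·10!/17! = 1/136136; Racah Σ t=1..1: t=1:−1/3628800 = -1/3628800; ⇒ 3j(3 8 5; 2 -4 2)² = 36/1547, sgn +1
I_A²/I_B² = (75/6188)/(36/1547) = 25/48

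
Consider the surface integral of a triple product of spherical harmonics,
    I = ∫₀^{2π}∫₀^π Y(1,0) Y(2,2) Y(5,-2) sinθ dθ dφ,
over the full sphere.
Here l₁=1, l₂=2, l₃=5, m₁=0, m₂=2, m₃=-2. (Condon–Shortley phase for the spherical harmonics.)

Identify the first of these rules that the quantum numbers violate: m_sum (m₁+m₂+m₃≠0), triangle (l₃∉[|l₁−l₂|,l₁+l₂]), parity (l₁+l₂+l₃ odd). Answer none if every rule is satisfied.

m₁+m₂+m₃ = 0 + 2 − 2 = 0  ✓
triangle: |1−2|=1 ≤ l₃=5 ≤ 1+2=3  ✗
parity: l₁+l₂+l₃ = 8 is even

triangle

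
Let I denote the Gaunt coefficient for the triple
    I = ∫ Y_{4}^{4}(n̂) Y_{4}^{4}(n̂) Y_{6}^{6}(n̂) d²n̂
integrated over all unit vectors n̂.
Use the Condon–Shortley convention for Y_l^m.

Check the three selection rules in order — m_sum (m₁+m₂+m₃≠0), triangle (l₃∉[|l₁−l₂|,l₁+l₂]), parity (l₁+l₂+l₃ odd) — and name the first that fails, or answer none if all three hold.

m_sum

Σmᵢ = 14  ✗
l₃∈[|l₁−l₂|,l₁+l₂]=[0,8], have l₃=6
Σlᵢ = 14 ⇒ even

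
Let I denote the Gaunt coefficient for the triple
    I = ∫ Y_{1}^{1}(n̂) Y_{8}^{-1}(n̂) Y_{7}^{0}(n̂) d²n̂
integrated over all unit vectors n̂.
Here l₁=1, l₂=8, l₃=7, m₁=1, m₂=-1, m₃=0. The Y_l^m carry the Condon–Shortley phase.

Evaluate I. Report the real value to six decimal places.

m-sum 0 ✓  L=16 even ✓  7≤7≤9 ✓
Π(2lᵢ+1) = 3×17×15 = 765
triangle coeff Δ(1,8,7) = 1/2040
Σ_t [1,1]: t=1:−1/25401600 = -1/25401600
(3j)²=8/255 [(1 8 7; 0 0 0)], sign=+1
Σ_t [0,0]: t=0:+1/50803200 = 1/50803200
(3j)²=3/170 [(1 8 7; 1 -1 0)], sign=-1
⇒ 4πI² = 36/85
I = (-1)√(36/85/(4π)) = -0.18358486

-0.183585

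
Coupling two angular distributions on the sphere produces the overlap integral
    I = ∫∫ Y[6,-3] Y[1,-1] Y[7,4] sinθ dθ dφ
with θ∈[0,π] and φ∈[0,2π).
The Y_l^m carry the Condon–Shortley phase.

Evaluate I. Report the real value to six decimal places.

Checks pass: Σm=0; 14 even; l₃=7∈[5,7].
(2·6+1)(2·1+1)(2·7+1) = 585
Δ: 0! 12! 2! / 15! → 1/1365
sum: t=0:+1/518400 = 1/518400
3j²(6 1 7; 0 0 0) = Δ·Π!·Σ² = 7/195  (sign -1)
sum: t=0:+1/4354560 = 1/4354560
3j²(6 1 7; -3 -1 4) = Δ·Π!·Σ² = 11/273  (sign -1)
combine: 4πI² = 585·7/195·11/273 = 11/13
take √, sign +1: I = 0.25948947

0.259489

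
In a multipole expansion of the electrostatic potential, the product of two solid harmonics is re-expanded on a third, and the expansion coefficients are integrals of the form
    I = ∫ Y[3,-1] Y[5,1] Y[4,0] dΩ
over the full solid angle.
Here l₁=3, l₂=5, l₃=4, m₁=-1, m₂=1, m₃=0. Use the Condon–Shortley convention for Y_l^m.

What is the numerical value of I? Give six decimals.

-0.086020

Checks pass: Σm=0; 12 even; l₃=4∈[2,8].
(2·3+1)(2·5+1)(2·4+1) = 693
Δ: 4! 2! 6! / 13! → 1/180180
sum: t=1:−1/576 t=2:+1/144 t=3:−1/576 = 1/288
3j²(3 5 4; 0 0 0) = Δ·Π!·Σ² = 20/1001  (sign +1)
sum: t=2:+1/384 t=3:−1/216 t=4:+1/2304 = -11/6912
3j²(3 5 4; -1 1 0) = Δ·Π!·Σ² = 11/1638  (sign -1)
combine: 4πI² = 693·20/1001·11/1638 = 110/1183
take √, sign -1: I = -0.08601992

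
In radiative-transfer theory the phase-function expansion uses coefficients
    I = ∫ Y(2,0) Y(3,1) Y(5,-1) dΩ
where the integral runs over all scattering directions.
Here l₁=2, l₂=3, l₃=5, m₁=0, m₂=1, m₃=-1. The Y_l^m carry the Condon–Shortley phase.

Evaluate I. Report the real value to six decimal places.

m-sum 0 ✓  L=10 even ✓  1≤5≤5 ✓
Π(2lᵢ+1) = 5×7×11 = 385
triangle coeff Δ(2,3,5) = 1/2310
Σ_t [0,0]: t=0:+1/144 = 1/144
(3j)²=10/231 [(2 3 5; 0 0 0)], sign=-1
Σ_t [0,0]: t=0:+1/192 = 1/192
(3j)²=3/77 [(2 3 5; 0 1 -1)], sign=+1
⇒ 4πI² = 50/77
I = (-1)√(50/77/(4π)) = -0.22731846

-0.227318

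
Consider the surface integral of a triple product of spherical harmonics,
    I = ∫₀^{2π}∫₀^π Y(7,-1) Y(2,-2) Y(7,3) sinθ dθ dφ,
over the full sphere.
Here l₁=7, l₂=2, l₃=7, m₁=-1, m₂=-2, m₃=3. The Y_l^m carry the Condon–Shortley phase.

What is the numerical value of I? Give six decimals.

Checks pass: Σm=0; 16 even; l₃=7∈[5,9].
(2·7+1)(2·2+1)(2·7+1) = 1125
Δ: 2! 12! 2! / 17! → 1/185640
sum: t=0:+1/2419200 t=1:−1/518400 t=2:+1/2419200 = -1/907200
3j²(7 2 7; 0 0 0) = Δ·Π!·Σ² = 56/3315  (sign +1)
sum: t=0:+1/3870720 = 1/3870720
3j²(7 2 7; -1 -2 3) = Δ·Π!·Σ² = 135/6188  (sign +1)
combine: 4πI² = 1125·56/3315·135/6188 = 20250/48841
take √, sign +1: I = 0.18164160

0.181642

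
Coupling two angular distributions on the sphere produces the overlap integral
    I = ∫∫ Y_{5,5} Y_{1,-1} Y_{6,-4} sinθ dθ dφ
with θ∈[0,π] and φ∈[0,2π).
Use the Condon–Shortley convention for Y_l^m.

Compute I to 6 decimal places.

Rules hold: Σm=0, L=12 even, 4≤6≤6.
N = 11·3·13 = 429
Δ = 0!·10!·2!/13! = 1/858
Racah Σ t=0..0: t=0:+1/14400 = 1/14400
⇒ 3j(5 1 6; 0 0 0)² = 6/143, sgn +1
Racah Σ t=0..0: t=0:+1/7257600 = 1/7257600
⇒ 3j(5 1 6; 5 -1 -4)² = 1/858, sgn +1
4πI² = N·(3j₀)²·(3jₘ)² = 3/143
I = +1·√(0.020979/4π) = 0.04085899

0.040859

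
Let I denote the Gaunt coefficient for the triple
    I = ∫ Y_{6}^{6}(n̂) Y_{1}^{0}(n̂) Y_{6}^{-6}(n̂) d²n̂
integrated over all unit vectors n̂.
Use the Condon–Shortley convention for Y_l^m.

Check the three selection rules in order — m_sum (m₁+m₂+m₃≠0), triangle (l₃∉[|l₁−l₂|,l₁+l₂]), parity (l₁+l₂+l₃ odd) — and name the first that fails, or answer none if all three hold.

parity

Σmᵢ = 0  ✓
l₃∈[|l₁−l₂|,l₁+l₂]=[5,7], have l₃=6  ✓
Σlᵢ = 13 ⇒ odd  ✗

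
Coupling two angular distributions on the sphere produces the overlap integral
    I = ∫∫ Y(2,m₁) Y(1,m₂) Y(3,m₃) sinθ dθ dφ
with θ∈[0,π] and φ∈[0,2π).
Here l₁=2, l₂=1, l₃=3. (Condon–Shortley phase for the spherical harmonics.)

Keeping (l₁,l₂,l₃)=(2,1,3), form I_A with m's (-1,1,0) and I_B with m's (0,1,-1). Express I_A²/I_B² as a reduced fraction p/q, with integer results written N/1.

1/2

Shared (l₁,l₂,l₃)=(2,1,3): N and (l;000)² cancel in I_A²/I_B².
A: Δ = 0!·4!·2!/7! = 1/105; Racah Σ t=0..0: t=0:+1/12 = 1/12; ⇒ 3j(2 1 3; -1 1 0)² = 1/35, sgn -1
B: Δ = 0!·4!·2!/7! = 1/105; Racah Σ t=0..0: t=0:+1/8 = 1/8; ⇒ 3j(2 1 3; 0 1 -1)² = 2/35, sgn +1
I_A²/I_B² = (1/35)/(2/35) = 1/2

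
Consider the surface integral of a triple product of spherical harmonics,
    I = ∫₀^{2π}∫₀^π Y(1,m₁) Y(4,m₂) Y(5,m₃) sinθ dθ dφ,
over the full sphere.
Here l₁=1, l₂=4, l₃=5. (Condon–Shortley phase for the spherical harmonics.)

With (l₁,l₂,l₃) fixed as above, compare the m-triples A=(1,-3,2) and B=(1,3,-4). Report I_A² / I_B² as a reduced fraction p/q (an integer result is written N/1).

Same 1,4,5: normalisation and zero-m 3j drop out of the ratio.
A: Δ: 0! 2! 8! / 11! → 1/495; sum: t=0:+1/10080 = 1/10080; 3j²(1 4 5; 1 -3 2) = Δ·Π!·Σ² = 1/165  (sign -1)
B: Δ: 0! 2! 8! / 11! → 1/495; sum: t=0:+1/10080 = 1/10080; 3j²(1 4 5; 1 3 -4) = Δ·Π!·Σ² = 4/55  (sign -1)
I_A²/I_B² = (1/165)/(4/55) = 1/12

1/12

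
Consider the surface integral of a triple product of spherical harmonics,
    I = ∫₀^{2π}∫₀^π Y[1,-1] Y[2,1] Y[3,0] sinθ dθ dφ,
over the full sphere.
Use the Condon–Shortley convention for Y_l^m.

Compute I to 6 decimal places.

0.143048

m-sum 0 ✓  L=6 even ✓  1≤3≤3 ✓
Π(2lᵢ+1) = 3×5×7 = 105
triangle coeff Δ(1,2,3) = 1/105
Σ_t [0,0]: t=0:+1/4 = 1/4
(3j)²=3/35 [(1 2 3; 0 0 0)], sign=-1
Σ_t [0,0]: t=0:+1/12 = 1/12
(3j)²=1/35 [(1 2 3; -1 1 0)], sign=-1
⇒ 4πI² = 9/35
I = (+1)√(9/35/(4π)) = 0.14304817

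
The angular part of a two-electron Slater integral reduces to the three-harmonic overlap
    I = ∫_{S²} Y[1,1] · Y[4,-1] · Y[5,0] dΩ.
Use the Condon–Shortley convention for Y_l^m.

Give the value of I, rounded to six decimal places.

0.155288

Checks pass: Σm=0; 10 even; l₃=5∈[3,5].
(2·1+1)(2·4+1)(2·5+1) = 297
Δ: 0! 2! 8! / 11! → 1/495
sum: t=0:+1/576 = 1/576
3j²(1 4 5; 0 0 0) = Δ·Π!·Σ² = 5/99  (sign -1)
sum: t=0:+1/1440 = 1/1440
3j²(1 4 5; 1 -1 0) = Δ·Π!·Σ² = 2/99  (sign -1)
combine: 4πI² = 297·5/99·2/99 = 10/33
take √, sign +1: I = 0.15528807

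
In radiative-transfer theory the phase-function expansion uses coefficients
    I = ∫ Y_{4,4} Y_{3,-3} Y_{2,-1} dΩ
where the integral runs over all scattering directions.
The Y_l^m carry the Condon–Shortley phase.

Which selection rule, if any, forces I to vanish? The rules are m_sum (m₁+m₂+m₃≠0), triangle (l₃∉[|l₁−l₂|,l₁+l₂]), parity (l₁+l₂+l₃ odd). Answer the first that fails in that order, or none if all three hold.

m₁+m₂+m₃ = 4 − 3 − 1 = 0  ✓
triangle: |4−3|=1 ≤ l₃=2 ≤ 4+3=7  ✓
parity: l₁+l₂+l₃ = 9 is odd  ✗

parity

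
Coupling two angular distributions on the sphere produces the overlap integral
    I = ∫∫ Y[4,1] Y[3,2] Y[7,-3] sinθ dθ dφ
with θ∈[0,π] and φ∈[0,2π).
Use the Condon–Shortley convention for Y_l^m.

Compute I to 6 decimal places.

-0.213926

m-sum 0 ✓  L=14 even ✓  1≤7≤7 ✓
Π(2lᵢ+1) = 9×7×15 = 945
triangle coeff Δ(4,3,7) = 1/45045
Σ_t [0,0]: t=0:+1/20736 = 1/20736
(3j)²=35/1287 [(4 3 7; 0 0 0)], sign=-1
Σ_t [0,0]: t=0:+1/86400 = 1/86400
(3j)²=16/715 [(4 3 7; 1 2 -3)], sign=+1
⇒ 4πI² = 11760/20449
I = (-1)√(11760/20449/(4π)) = -0.21392557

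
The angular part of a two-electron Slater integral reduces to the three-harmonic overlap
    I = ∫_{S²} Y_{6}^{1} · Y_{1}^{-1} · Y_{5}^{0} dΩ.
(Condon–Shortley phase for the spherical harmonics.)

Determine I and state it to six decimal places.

-0.187239

m-sum 0 ✓  L=12 even ✓  5≤5≤7 ✓
Π(2lᵢ+1) = 13×3×11 = 429
triangle coeff Δ(6,1,5) = 1/858
Σ_t [1,1]: t=1:−1/14400 = -1/14400
(3j)²=6/143 [(6 1 5; 0 0 0)], sign=+1
Σ_t [0,0]: t=0:+1/28800 = 1/28800
(3j)²=7/286 [(6 1 5; 1 -1 0)], sign=-1
⇒ 4πI² = 63/143
I = (-1)√(63/143/(4π)) = -0.18723944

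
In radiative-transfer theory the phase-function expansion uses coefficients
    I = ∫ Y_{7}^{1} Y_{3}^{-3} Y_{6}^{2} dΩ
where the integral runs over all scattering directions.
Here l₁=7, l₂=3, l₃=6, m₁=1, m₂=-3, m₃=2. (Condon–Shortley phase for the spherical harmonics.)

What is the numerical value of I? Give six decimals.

m-sum 0 ✓  L=16 even ✓  4≤6≤10 ✓
Π(2lᵢ+1) = 15×7×13 = 1365
triangle coeff Δ(7,3,6) = 1/2042040
Σ_t [1,3]: t=1:−1/207360 t=2:+1/57600 t=3:−1/207360 = 1/129600
(3j)²=168/12155 [(7 3 6; 0 0 0)], sign=+1
Σ_t [0,0]: t=0:+1/829440 = 1/829440
(3j)²=35/2431 [(7 3 6; 1 -3 2)], sign=+1
⇒ 4πI² = 123480/454597
I = (+1)√(123480/454597/(4π)) = 0.14702124

0.147021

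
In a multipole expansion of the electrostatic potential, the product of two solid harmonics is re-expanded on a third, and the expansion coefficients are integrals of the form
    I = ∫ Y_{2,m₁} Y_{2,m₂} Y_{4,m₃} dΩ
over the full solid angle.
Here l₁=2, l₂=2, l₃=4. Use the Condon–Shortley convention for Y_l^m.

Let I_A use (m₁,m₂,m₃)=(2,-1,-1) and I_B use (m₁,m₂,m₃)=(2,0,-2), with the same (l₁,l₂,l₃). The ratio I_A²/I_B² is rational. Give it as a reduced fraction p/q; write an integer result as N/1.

1/3

l's match ⇒ only the (l;m) 3-j factors differ between A and B.
A: triangle coeff Δ(2,2,4) = 1/630; Σ_t [0,0]: t=0:+1/144 = 1/144; (3j)²=1/126 [(2 2 4; 2 -1 -1)], sign=-1
B: triangle coeff Δ(2,2,4) = 1/630; Σ_t [0,0]: t=0:+1/96 = 1/96; (3j)²=1/42 [(2 2 4; 2 0 -2)], sign=+1
I_A²/I_B² = (1/126)/(1/42) = 1/3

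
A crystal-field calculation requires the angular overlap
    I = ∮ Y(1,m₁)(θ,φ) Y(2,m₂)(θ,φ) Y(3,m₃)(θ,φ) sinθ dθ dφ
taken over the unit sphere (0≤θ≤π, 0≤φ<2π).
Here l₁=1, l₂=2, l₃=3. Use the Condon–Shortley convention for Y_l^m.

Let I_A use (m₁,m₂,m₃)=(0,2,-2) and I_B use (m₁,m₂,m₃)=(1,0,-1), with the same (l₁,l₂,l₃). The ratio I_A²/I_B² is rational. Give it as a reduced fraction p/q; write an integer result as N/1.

l's match ⇒ only the (l;m) 3-j factors differ between A and B.
A: triangle coeff Δ(1,2,3) = 1/105; Σ_t [0,0]: t=0:+1/24 = 1/24; (3j)²=1/21 [(1 2 3; 0 2 -2)], sign=-1
B: triangle coeff Δ(1,2,3) = 1/105; Σ_t [0,0]: t=0:+1/8 = 1/8; (3j)²=2/35 [(1 2 3; 1 0 -1)], sign=+1
I_A²/I_B² = (1/21)/(2/35) = 5/6

5/6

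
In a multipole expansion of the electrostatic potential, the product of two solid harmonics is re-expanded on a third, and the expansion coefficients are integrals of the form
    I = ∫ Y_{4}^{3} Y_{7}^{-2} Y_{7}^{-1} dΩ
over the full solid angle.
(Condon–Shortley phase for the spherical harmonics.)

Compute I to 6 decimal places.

Checks pass: Σm=0; 18 even; l₃=7∈[3,11].
(2·4+1)(2·7+1)(2·7+1) = 2025
Δ: 4! 4! 10! / 19! → 1/58198140
sum: t=0:+1/17418240 t=1:−1/622080 t=2:+1/230400 t=3:−1/622080 t=4:+1/17418240 = 1/806400
3j²(4 7 7; 0 0 0) = Δ·Π!·Σ² = 2268/230945  (sign -1)
sum: t=0:+1/2073600 t=1:−1/2488320 = 1/12441600
3j²(4 7 7; 3 -2 -1) = Δ·Π!·Σ² = 98/138567  (sign +1)
combine: 4πI² = 2025·2268/230945·98/138567 = 30005640/2133423721
take √, sign -1: I = -0.03345476

-0.033455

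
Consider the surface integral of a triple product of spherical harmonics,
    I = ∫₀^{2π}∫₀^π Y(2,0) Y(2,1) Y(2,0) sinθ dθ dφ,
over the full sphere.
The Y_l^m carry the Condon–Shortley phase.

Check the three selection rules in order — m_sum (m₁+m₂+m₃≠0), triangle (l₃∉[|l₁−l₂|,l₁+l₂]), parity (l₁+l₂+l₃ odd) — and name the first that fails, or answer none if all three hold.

Σmᵢ = 1  ✗
l₃∈[|l₁−l₂|,l₁+l₂]=[0,4], have l₃=2
Σlᵢ = 6 ⇒ even

m_sum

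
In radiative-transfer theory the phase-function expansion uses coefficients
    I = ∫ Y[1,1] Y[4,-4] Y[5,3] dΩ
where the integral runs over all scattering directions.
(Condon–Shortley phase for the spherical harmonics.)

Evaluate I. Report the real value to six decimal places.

Rules hold: Σm=0, L=10 even, 3≤5≤5.
N = 3·9·11 = 297
Δ = 0!·2!·8!/11! = 1/495
Racah Σ t=0..0: t=0:+1/576 = 1/576
⇒ 3j(1 4 5; 0 0 0)² = 5/99, sgn -1
Racah Σ t=0..0: t=0:+1/80640 = 1/80640
⇒ 3j(1 4 5; 1 -4 3)² = 1/495, sgn +1
4πI² = N·(3j₀)²·(3jₘ)² = 1/33
I = -1·√(0.030303/4π) = -0.04910640

-0.049106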